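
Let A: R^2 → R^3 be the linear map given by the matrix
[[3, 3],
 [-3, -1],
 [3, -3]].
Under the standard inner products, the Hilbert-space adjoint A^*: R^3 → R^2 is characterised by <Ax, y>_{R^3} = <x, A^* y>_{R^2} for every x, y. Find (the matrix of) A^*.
A^* = A^T =
[[3, -3, 3],
 [3, -1, -3]]

For real matrices with standard dot products, the defining identity <Ax, y> = <x, A^* y> gives (Ax)^T y = x^T (A^*) y, i.e. x^T A^T y = x^T (A^*) y. Since this holds for all x, y, we must have A^* = A^T. Therefore
A^* =
[[3, -3, 3],
 [3, -1, -3]].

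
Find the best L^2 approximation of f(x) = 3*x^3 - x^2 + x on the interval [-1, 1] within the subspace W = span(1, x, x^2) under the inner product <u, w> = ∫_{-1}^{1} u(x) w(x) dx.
g(x) = -x^2 + 14*x/5

The best approximation g ∈ W is the orthogonal projection of f onto W. Writing g = a_0 + a_1 x + a_2 x^2, the coefficients solve the normal equations G · a = b where
  G_{ij} = <φ_i, φ_j> and b_i = <f, φ_i>, with φ_0 = 1, φ_1 = x, φ_2 = x^2.
G =
  [2, 0, 2/3]
  [0, 2/3, 0]
  [2/3, 0, 2/5],
b = (-2/3, 28/15, -2/5).
Solving gives a_0 = 0, a_1 = 14/5, a_2 = -1, so
  g(x) = -x^2 + 14*x/5.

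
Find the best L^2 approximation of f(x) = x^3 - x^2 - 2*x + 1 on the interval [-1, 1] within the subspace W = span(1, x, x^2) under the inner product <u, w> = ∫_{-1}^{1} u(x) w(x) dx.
g(x) = -x^2 - 7*x/5 + 1

The best approximation g ∈ W is the orthogonal projection of f onto W. Writing g = a_0 + a_1 x + a_2 x^2, the coefficients solve the normal equations G · a = b where
  G_{ij} = <φ_i, φ_j> and b_i = <f, φ_i>, with φ_0 = 1, φ_1 = x, φ_2 = x^2.
G =
  [2, 0, 2/3]
  [0, 2/3, 0]
  [2/3, 0, 2/5],
b = (4/3, -14/15, 4/15).
Solving gives a_0 = 1, a_1 = -7/5, a_2 = -1, so
  g(x) = -x^2 - 7*x/5 + 1.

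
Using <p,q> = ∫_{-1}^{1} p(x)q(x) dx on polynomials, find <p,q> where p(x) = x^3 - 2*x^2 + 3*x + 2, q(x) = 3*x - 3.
<p,q> = -4/5

Expand the product: p(x)·q(x) = 3*x^4 - 9*x^3 + 15*x^2 - 3*x - 6.
∫_{-1}^{1} of each monomial x^k gives [2/(k+1) if k even, 0 if k odd]. Integrating term-by-term (or equivalently evaluating the antiderivative F(x) = 3*x^5/5 - 9*x^4/4 + 5*x^3 - 3*x^2/2 - 6*x at the endpoints):
  F(1) − F(−1) = -83/20 − (-67/20) = -4/5.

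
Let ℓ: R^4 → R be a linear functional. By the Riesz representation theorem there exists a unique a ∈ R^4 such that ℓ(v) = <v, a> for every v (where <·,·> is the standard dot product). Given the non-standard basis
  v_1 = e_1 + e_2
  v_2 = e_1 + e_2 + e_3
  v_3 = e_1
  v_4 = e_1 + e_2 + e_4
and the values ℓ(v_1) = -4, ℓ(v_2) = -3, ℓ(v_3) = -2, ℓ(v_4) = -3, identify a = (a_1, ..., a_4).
a = (-2, -2, 1, 1)

Write a = (a_1, ..., a_4) in the standard basis. For each basis vector v_i, ℓ(v_i) = <v_i, a> is a linear equation in the a_j's. Collect the n equations into a matrix system V a = ℓ, where row i of V is v_i (expressed in the standard basis). Since V is invertible (lower-triangular with 1s on the diagonal, up to permutation), solve by back-substitution:
  V =
[[1, 1, 0, 0],
 [1, 1, 1, 0],
 [1, 0, 0, 0],
 [1, 1, 0, 1]]
  V a = (-4, -3, -2, -3)
Solving gives a = (-2, -2, 1, 1).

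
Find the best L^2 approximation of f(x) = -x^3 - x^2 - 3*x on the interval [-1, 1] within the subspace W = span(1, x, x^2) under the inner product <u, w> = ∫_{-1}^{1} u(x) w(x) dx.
g(x) = -x^2 - 18*x/5

The best approximation g ∈ W is the orthogonal projection of f onto W. Writing g = a_0 + a_1 x + a_2 x^2, the coefficients solve the normal equations G · a = b where
  G_{ij} = <φ_i, φ_j> and b_i = <f, φ_i>, with φ_0 = 1, φ_1 = x, φ_2 = x^2.
G =
  [2, 0, 2/3]
  [0, 2/3, 0]
  [2/3, 0, 2/5],
b = (-2/3, -12/5, -2/5).
Solving gives a_0 = 0, a_1 = -18/5, a_2 = -1, so
  g(x) = -x^2 - 18*x/5.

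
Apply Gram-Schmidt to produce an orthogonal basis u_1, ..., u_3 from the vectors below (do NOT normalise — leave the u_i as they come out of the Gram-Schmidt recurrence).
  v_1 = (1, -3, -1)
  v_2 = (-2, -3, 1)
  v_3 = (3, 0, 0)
Orthogonal basis:
  u_1 = (1, -3, -1)
  u_2 = (-28/11, -15/11, 17/11)
  u_3 = (54/59, -9/59, 81/59)

Apply the Gram-Schmidt recurrence
  u_1 = v_1
  u_i = v_i − Σ_{j<i} ((v_i · u_j) / (u_j · u_j)) · u_j.

Step by step this gives:
  u_1 = (1, -3, -1)
  u_2 = (-28/11, -15/11, 17/11)
  u_3 = (54/59, -9/59, 81/59)

Orthogonality check:
  u_2 · u_1 = 0 (should be 0)
  u_3 · u_1 = 0 (should be 0)
  u_3 · u_2 = 0 (should be 0)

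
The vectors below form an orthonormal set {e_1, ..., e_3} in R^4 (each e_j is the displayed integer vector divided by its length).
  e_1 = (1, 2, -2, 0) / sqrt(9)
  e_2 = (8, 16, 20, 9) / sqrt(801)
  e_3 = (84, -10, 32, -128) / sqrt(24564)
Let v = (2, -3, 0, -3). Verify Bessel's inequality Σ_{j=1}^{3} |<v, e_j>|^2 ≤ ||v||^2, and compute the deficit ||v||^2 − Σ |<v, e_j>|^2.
Σ |<v, e_j>|^2 = 458/23; ||v||^2 = 22; deficit = 48/23

Write each e_j = u_j / sqrt(<u_j, u_j>) where u_j is the displayed integer vector. Then <v, e_j> = <v, u_j> / sqrt(<u_j, u_j>), so |<v, e_j>|^2 = <v, u_j>^2 / <u_j, u_j>.
Coefficients: <v, e_1> = -4/sqrt(9), <v, e_2> = -59/sqrt(801), <v, e_3> = 582/sqrt(24564).
Square and sum: Σ |<v, e_j>|^2 = 458/23.
Compute ||v||^2 = v·v = 22.
Deficit = 22 − 458/23 = 48/23 ≥ 0, confirming Bessel's inequality. (The deficit equals ||v − Σ <v,e_j> e_j||^2, the squared distance from v to span{e_j}.)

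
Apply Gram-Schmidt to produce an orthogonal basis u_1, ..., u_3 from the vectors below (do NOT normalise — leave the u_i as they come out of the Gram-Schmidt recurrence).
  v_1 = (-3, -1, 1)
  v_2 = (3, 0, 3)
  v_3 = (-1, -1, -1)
Orthogonal basis:
  u_1 = (-3, -1, 1)
  u_2 = (15/11, -6/11, 39/11)
  u_3 = (2/9, -8/9, -2/9)

Apply the Gram-Schmidt recurrence
  u_1 = v_1
  u_i = v_i − Σ_{j<i} ((v_i · u_j) / (u_j · u_j)) · u_j.

Step by step this gives:
  u_1 = (-3, -1, 1)
  u_2 = (15/11, -6/11, 39/11)
  u_3 = (2/9, -8/9, -2/9)

Orthogonality check:
  u_2 · u_1 = 0 (should be 0)
  u_3 · u_1 = 0 (should be 0)
  u_3 · u_2 = 0 (should be 0)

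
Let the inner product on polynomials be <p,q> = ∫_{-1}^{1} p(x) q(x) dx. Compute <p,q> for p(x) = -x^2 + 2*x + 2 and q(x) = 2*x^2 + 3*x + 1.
<p,q> = 46/5

Expand the product: p(x)·q(x) = -2*x^4 + x^3 + 9*x^2 + 8*x + 2.
∫_{-1}^{1} of each monomial x^k gives [2/(k+1) if k even, 0 if k odd]. Integrating term-by-term (or equivalently evaluating the antiderivative F(x) = -2*x^5/5 + x^4/4 + 3*x^3 + 4*x^2 + 2*x at the endpoints):
  F(1) − F(−1) = 177/20 − (-7/20) = 46/5.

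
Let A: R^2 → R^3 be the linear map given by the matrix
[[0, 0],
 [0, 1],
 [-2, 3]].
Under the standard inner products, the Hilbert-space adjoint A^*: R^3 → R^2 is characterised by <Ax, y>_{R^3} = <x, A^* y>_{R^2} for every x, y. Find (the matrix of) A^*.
A^* = A^T =
[[0, 0, -2],
 [0, 1, 3]]

For real matrices with standard dot products, the defining identity <Ax, y> = <x, A^* y> gives (Ax)^T y = x^T (A^*) y, i.e. x^T A^T y = x^T (A^*) y. Since this holds for all x, y, we must have A^* = A^T. Therefore
A^* =
[[0, 0, -2],
 [0, 1, 3]].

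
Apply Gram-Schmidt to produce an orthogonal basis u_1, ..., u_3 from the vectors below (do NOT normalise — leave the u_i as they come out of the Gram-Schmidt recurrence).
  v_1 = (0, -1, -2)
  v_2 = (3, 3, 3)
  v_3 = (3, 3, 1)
Orthogonal basis:
  u_1 = (0, -1, -2)
  u_2 = (3, 6/5, -3/5)
  u_3 = (-1/3, 2/3, -1/3)

Apply the Gram-Schmidt recurrence
  u_1 = v_1
  u_i = v_i − Σ_{j<i} ((v_i · u_j) / (u_j · u_j)) · u_j.

Step by step this gives:
  u_1 = (0, -1, -2)
  u_2 = (3, 6/5, -3/5)
  u_3 = (-1/3, 2/3, -1/3)

Orthogonality check:
  u_2 · u_1 = 0 (should be 0)
  u_3 · u_1 = 0 (should be 0)
  u_3 · u_2 = 0 (should be 0)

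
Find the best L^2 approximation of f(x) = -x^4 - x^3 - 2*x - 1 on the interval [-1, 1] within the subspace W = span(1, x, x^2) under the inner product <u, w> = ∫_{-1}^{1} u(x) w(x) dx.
g(x) = -6*x^2/7 - 13*x/5 - 32/35

The best approximation g ∈ W is the orthogonal projection of f onto W. Writing g = a_0 + a_1 x + a_2 x^2, the coefficients solve the normal equations G · a = b where
  G_{ij} = <φ_i, φ_j> and b_i = <f, φ_i>, with φ_0 = 1, φ_1 = x, φ_2 = x^2.
G =
  [2, 0, 2/3]
  [0, 2/3, 0]
  [2/3, 0, 2/5],
b = (-12/5, -26/15, -20/21).
Solving gives a_0 = -32/35, a_1 = -13/5, a_2 = -6/7, so
  g(x) = -6*x^2/7 - 13*x/5 - 32/35.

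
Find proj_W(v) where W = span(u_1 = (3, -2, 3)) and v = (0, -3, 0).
proj_W(v) = (9/11, -6/11, 9/11)

Set up U = [u_1 | ... | u_1] ∈ R^(3×1). The projector onto W = col(U) is P = U (U^T U)^(-1) U^T.
Compute U^T U =
  [22],
and U^T v = (6).
Solve U^T U · c = U^T v for the coefficients: c = (3/11). The projection is proj_W(v) = U c.
Check: (v - proj_W(v)) · u_1 = 0  (should be 0).
Result: proj_W(v) = (9/11, -6/11, 9/11).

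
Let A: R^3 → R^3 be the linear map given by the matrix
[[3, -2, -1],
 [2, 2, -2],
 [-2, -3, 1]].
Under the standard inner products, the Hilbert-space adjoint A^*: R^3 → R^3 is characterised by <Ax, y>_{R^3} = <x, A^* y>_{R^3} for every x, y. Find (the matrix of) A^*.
A^* = A^T =
[[3, 2, -2],
 [-2, 2, -3],
 [-1, -2, 1]]

For real matrices with standard dot products, the defining identity <Ax, y> = <x, A^* y> gives (Ax)^T y = x^T (A^*) y, i.e. x^T A^T y = x^T (A^*) y. Since this holds for all x, y, we must have A^* = A^T. Therefore
A^* =
[[3, 2, -2],
 [-2, 2, -3],
 [-1, -2, 1]].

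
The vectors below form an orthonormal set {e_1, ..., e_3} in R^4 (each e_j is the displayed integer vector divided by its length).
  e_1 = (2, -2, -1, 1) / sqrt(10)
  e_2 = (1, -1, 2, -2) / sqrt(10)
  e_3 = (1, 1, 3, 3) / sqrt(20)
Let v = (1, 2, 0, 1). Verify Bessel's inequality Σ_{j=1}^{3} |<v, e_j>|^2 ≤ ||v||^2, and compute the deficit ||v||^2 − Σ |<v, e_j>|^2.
Σ |<v, e_j>|^2 = 14/5; ||v||^2 = 6; deficit = 16/5

Write each e_j = u_j / sqrt(<u_j, u_j>) where u_j is the displayed integer vector. Then <v, e_j> = <v, u_j> / sqrt(<u_j, u_j>), so |<v, e_j>|^2 = <v, u_j>^2 / <u_j, u_j>.
Coefficients: <v, e_1> = -1/sqrt(10), <v, e_2> = -3/sqrt(10), <v, e_3> = 6/sqrt(20).
Square and sum: Σ |<v, e_j>|^2 = 14/5.
Compute ||v||^2 = v·v = 6.
Deficit = 6 − 14/5 = 16/5 ≥ 0, confirming Bessel's inequality. (The deficit equals ||v − Σ <v,e_j> e_j||^2, the squared distance from v to span{e_j}.)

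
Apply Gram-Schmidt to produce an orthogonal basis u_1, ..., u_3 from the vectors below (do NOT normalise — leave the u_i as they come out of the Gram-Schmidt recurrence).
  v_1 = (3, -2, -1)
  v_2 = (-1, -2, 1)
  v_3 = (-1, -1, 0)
Orthogonal basis:
  u_1 = (3, -2, -1)
  u_2 = (-1, -2, 1)
  u_3 = (-2/7, -1/7, -4/7)

Apply the Gram-Schmidt recurrence
  u_1 = v_1
  u_i = v_i − Σ_{j<i} ((v_i · u_j) / (u_j · u_j)) · u_j.

Step by step this gives:
  u_1 = (3, -2, -1)
  u_2 = (-1, -2, 1)
  u_3 = (-2/7, -1/7, -4/7)

Orthogonality check:
  u_2 · u_1 = 0 (should be 0)
  u_3 · u_1 = 0 (should be 0)
  u_3 · u_2 = 0 (should be 0)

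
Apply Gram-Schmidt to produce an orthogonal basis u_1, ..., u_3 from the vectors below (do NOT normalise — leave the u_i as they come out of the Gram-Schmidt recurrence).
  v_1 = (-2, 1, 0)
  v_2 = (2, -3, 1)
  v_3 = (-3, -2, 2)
Orthogonal basis:
  u_1 = (-2, 1, 0)
  u_2 = (-4/5, -8/5, 1)
  u_3 = (1/21, 2/21, 4/21)

Apply the Gram-Schmidt recurrence
  u_1 = v_1
  u_i = v_i − Σ_{j<i} ((v_i · u_j) / (u_j · u_j)) · u_j.

Step by step this gives:
  u_1 = (-2, 1, 0)
  u_2 = (-4/5, -8/5, 1)
  u_3 = (1/21, 2/21, 4/21)

Orthogonality check:
  u_2 · u_1 = 0 (should be 0)
  u_3 · u_1 = 0 (should be 0)
  u_3 · u_2 = 0 (should be 0)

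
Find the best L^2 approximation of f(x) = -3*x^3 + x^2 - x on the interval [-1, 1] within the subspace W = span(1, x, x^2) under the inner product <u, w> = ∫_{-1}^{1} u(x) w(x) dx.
g(x) = x^2 - 14*x/5

The best approximation g ∈ W is the orthogonal projection of f onto W. Writing g = a_0 + a_1 x + a_2 x^2, the coefficients solve the normal equations G · a = b where
  G_{ij} = <φ_i, φ_j> and b_i = <f, φ_i>, with φ_0 = 1, φ_1 = x, φ_2 = x^2.
G =
  [2, 0, 2/3]
  [0, 2/3, 0]
  [2/3, 0, 2/5],
b = (2/3, -28/15, 2/5).
Solving gives a_0 = 0, a_1 = -14/5, a_2 = 1, so
  g(x) = x^2 - 14*x/5.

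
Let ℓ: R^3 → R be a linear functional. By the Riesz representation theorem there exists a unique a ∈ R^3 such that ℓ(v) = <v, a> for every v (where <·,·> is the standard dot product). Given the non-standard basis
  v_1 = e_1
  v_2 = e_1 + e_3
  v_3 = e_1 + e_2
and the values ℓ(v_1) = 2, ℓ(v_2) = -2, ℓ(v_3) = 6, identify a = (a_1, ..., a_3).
a = (2, 4, -4)

Write a = (a_1, ..., a_3) in the standard basis. For each basis vector v_i, ℓ(v_i) = <v_i, a> is a linear equation in the a_j's. Collect the n equations into a matrix system V a = ℓ, where row i of V is v_i (expressed in the standard basis). Since V is invertible (lower-triangular with 1s on the diagonal, up to permutation), solve by back-substitution:
  V =
[[1, 0, 0],
 [1, 0, 1],
 [1, 1, 0]]
  V a = (2, -2, 6)
Solving gives a = (2, 4, -4).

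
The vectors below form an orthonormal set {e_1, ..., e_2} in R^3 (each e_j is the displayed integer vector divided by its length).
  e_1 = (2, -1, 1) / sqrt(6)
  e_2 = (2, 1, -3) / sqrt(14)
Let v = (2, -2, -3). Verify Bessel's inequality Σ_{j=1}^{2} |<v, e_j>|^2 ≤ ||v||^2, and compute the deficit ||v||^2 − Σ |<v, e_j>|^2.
Σ |<v, e_j>|^2 = 71/7; ||v||^2 = 17; deficit = 48/7

Write each e_j = u_j / sqrt(<u_j, u_j>) where u_j is the displayed integer vector. Then <v, e_j> = <v, u_j> / sqrt(<u_j, u_j>), so |<v, e_j>|^2 = <v, u_j>^2 / <u_j, u_j>.
Coefficients: <v, e_1> = 3/sqrt(6), <v, e_2> = 11/sqrt(14).
Square and sum: Σ |<v, e_j>|^2 = 71/7.
Compute ||v||^2 = v·v = 17.
Deficit = 17 − 71/7 = 48/7 ≥ 0, confirming Bessel's inequality. (The deficit equals ||v − Σ <v,e_j> e_j||^2, the squared distance from v to span{e_j}.)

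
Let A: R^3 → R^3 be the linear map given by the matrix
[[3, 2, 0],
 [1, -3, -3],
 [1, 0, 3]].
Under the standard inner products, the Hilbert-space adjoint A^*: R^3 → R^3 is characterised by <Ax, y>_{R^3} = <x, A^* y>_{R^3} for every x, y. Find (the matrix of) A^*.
A^* = A^T =
[[3, 1, 1],
 [2, -3, 0],
 [0, -3, 3]]

For real matrices with standard dot products, the defining identity <Ax, y> = <x, A^* y> gives (Ax)^T y = x^T (A^*) y, i.e. x^T A^T y = x^T (A^*) y. Since this holds for all x, y, we must have A^* = A^T. Therefore
A^* =
[[3, 1, 1],
 [2, -3, 0],
 [0, -3, 3]].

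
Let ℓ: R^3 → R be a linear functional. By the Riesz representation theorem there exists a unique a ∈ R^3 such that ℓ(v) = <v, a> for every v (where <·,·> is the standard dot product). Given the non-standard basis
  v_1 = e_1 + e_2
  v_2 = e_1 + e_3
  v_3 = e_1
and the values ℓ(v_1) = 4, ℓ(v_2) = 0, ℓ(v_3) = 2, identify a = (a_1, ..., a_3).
a = (2, 2, -2)

Write a = (a_1, ..., a_3) in the standard basis. For each basis vector v_i, ℓ(v_i) = <v_i, a> is a linear equation in the a_j's. Collect the n equations into a matrix system V a = ℓ, where row i of V is v_i (expressed in the standard basis). Since V is invertible (lower-triangular with 1s on the diagonal, up to permutation), solve by back-substitution:
  V =
[[1, 1, 0],
 [1, 0, 1],
 [1, 0, 0]]
  V a = (4, 0, 2)
Solving gives a = (2, 2, -2).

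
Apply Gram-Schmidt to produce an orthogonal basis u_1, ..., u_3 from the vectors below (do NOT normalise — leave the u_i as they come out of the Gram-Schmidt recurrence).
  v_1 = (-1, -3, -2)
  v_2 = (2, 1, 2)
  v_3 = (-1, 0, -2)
Orthogonal basis:
  u_1 = (-1, -3, -2)
  u_2 = (19/14, -13/14, 5/7)
  u_3 = (8/15, 4/15, -2/3)

Apply the Gram-Schmidt recurrence
  u_1 = v_1
  u_i = v_i − Σ_{j<i} ((v_i · u_j) / (u_j · u_j)) · u_j.

Step by step this gives:
  u_1 = (-1, -3, -2)
  u_2 = (19/14, -13/14, 5/7)
  u_3 = (8/15, 4/15, -2/3)

Orthogonality check:
  u_2 · u_1 = 0 (should be 0)
  u_3 · u_1 = 0 (should be 0)
  u_3 · u_2 = 0 (should be 0)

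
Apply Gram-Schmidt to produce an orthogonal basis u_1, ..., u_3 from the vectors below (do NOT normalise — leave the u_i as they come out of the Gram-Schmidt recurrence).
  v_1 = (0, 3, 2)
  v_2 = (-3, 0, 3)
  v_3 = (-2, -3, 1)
Orthogonal basis:
  u_1 = (0, 3, 2)
  u_2 = (-3, -18/13, 27/13)
  u_3 = (9/22, -3/11, 9/22)

Apply the Gram-Schmidt recurrence
  u_1 = v_1
  u_i = v_i − Σ_{j<i} ((v_i · u_j) / (u_j · u_j)) · u_j.

Step by step this gives:
  u_1 = (0, 3, 2)
  u_2 = (-3, -18/13, 27/13)
  u_3 = (9/22, -3/11, 9/22)

Orthogonality check:
  u_2 · u_1 = 0 (should be 0)
  u_3 · u_1 = 0 (should be 0)
  u_3 · u_2 = 0 (should be 0)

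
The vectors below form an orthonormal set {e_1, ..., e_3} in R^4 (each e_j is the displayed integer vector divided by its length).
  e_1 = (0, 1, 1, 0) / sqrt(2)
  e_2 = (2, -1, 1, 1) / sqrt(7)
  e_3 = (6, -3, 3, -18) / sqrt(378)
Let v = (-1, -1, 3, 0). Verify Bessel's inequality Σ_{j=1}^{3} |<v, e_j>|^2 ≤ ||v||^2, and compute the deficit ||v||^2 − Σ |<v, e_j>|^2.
Σ |<v, e_j>|^2 = 8/3; ||v||^2 = 11; deficit = 25/3

Write each e_j = u_j / sqrt(<u_j, u_j>) where u_j is the displayed integer vector. Then <v, e_j> = <v, u_j> / sqrt(<u_j, u_j>), so |<v, e_j>|^2 = <v, u_j>^2 / <u_j, u_j>.
Coefficients: <v, e_1> = 2/sqrt(2), <v, e_2> = 2/sqrt(7), <v, e_3> = 6/sqrt(378).
Square and sum: Σ |<v, e_j>|^2 = 8/3.
Compute ||v||^2 = v·v = 11.
Deficit = 11 − 8/3 = 25/3 ≥ 0, confirming Bessel's inequality. (The deficit equals ||v − Σ <v,e_j> e_j||^2, the squared distance from v to span{e_j}.)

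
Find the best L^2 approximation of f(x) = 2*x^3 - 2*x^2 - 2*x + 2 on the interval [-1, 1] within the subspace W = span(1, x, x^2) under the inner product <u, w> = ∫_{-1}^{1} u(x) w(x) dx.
g(x) = -2*x^2 - 4*x/5 + 2

The best approximation g ∈ W is the orthogonal projection of f onto W. Writing g = a_0 + a_1 x + a_2 x^2, the coefficients solve the normal equations G · a = b where
  G_{ij} = <φ_i, φ_j> and b_i = <f, φ_i>, with φ_0 = 1, φ_1 = x, φ_2 = x^2.
G =
  [2, 0, 2/3]
  [0, 2/3, 0]
  [2/3, 0, 2/5],
b = (8/3, -8/15, 8/15).
Solving gives a_0 = 2, a_1 = -4/5, a_2 = -2, so
  g(x) = -2*x^2 - 4*x/5 + 2.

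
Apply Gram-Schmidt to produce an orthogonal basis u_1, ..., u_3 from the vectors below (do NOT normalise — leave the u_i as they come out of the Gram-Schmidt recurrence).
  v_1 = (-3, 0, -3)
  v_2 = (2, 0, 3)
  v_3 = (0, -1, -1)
Orthogonal basis:
  u_1 = (-3, 0, -3)
  u_2 = (-1/2, 0, 1/2)
  u_3 = (0, -1, 0)

Apply the Gram-Schmidt recurrence
  u_1 = v_1
  u_i = v_i − Σ_{j<i} ((v_i · u_j) / (u_j · u_j)) · u_j.

Step by step this gives:
  u_1 = (-3, 0, -3)
  u_2 = (-1/2, 0, 1/2)
  u_3 = (0, -1, 0)

Orthogonality check:
  u_2 · u_1 = 0 (should be 0)
  u_3 · u_1 = 0 (should be 0)
  u_3 · u_2 = 0 (should be 0)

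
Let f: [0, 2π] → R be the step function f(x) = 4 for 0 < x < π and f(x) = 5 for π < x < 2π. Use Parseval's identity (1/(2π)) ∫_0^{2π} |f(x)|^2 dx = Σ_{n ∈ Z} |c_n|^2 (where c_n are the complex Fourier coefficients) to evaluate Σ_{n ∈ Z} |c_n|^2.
Σ |c_n|^2 = 41/2

Parseval equates the L^2 energy of f (normalised by 1/(2π)) with the ℓ^2 sum of its Fourier coefficients: (1/(2π)) ∫_0^{2π} |f|^2 = Σ |c_n|^2.
Compute the left side: (1/(2π)) [∫_0^π 4^2 dx + ∫_π^{2π} 5^2 dx] = (1/(2π)) · (16π + 25π) = (16 + 25)/2 = 41/2.
So Σ_{n ∈ Z} |c_n|^2 = 41/2.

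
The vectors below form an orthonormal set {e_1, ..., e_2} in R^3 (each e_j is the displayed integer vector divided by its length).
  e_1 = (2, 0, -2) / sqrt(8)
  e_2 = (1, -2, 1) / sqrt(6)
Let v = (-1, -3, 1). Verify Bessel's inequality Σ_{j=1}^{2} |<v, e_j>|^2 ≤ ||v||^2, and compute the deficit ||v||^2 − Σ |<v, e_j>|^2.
Σ |<v, e_j>|^2 = 8; ||v||^2 = 11; deficit = 3

Write each e_j = u_j / sqrt(<u_j, u_j>) where u_j is the displayed integer vector. Then <v, e_j> = <v, u_j> / sqrt(<u_j, u_j>), so |<v, e_j>|^2 = <v, u_j>^2 / <u_j, u_j>.
Coefficients: <v, e_1> = -4/sqrt(8), <v, e_2> = 6/sqrt(6).
Square and sum: Σ |<v, e_j>|^2 = 8.
Compute ||v||^2 = v·v = 11.
Deficit = 11 − 8 = 3 ≥ 0, confirming Bessel's inequality. (The deficit equals ||v − Σ <v,e_j> e_j||^2, the squared distance from v to span{e_j}.)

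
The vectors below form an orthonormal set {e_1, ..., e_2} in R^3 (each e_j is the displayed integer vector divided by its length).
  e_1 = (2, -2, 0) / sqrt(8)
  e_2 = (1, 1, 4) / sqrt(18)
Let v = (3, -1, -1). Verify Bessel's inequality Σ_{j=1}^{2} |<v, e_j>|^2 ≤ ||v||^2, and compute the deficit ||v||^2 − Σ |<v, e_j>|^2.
Σ |<v, e_j>|^2 = 74/9; ||v||^2 = 11; deficit = 25/9

Write each e_j = u_j / sqrt(<u_j, u_j>) where u_j is the displayed integer vector. Then <v, e_j> = <v, u_j> / sqrt(<u_j, u_j>), so |<v, e_j>|^2 = <v, u_j>^2 / <u_j, u_j>.
Coefficients: <v, e_1> = 8/sqrt(8), <v, e_2> = -2/sqrt(18).
Square and sum: Σ |<v, e_j>|^2 = 74/9.
Compute ||v||^2 = v·v = 11.
Deficit = 11 − 74/9 = 25/9 ≥ 0, confirming Bessel's inequality. (The deficit equals ||v − Σ <v,e_j> e_j||^2, the squared distance from v to span{e_j}.)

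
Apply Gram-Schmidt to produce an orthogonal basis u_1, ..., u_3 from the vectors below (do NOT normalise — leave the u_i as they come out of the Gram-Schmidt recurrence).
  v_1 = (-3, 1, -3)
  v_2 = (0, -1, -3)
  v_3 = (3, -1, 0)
Orthogonal basis:
  u_1 = (-3, 1, -3)
  u_2 = (24/19, -27/19, -33/19)
  u_3 = (3/7, 9/14, -3/14)

Apply the Gram-Schmidt recurrence
  u_1 = v_1
  u_i = v_i − Σ_{j<i} ((v_i · u_j) / (u_j · u_j)) · u_j.

Step by step this gives:
  u_1 = (-3, 1, -3)
  u_2 = (24/19, -27/19, -33/19)
  u_3 = (3/7, 9/14, -3/14)

Orthogonality check:
  u_2 · u_1 = 0 (should be 0)
  u_3 · u_1 = 0 (should be 0)
  u_3 · u_2 = 0 (should be 0)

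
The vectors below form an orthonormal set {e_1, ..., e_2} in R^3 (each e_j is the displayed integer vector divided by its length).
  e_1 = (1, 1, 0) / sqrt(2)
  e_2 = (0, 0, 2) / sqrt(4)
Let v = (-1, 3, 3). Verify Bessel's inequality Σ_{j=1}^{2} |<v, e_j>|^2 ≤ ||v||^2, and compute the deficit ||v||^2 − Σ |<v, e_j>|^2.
Σ |<v, e_j>|^2 = 11; ||v||^2 = 19; deficit = 8

Write each e_j = u_j / sqrt(<u_j, u_j>) where u_j is the displayed integer vector. Then <v, e_j> = <v, u_j> / sqrt(<u_j, u_j>), so |<v, e_j>|^2 = <v, u_j>^2 / <u_j, u_j>.
Coefficients: <v, e_1> = 2/sqrt(2), <v, e_2> = 6/sqrt(4).
Square and sum: Σ |<v, e_j>|^2 = 11.
Compute ||v||^2 = v·v = 19.
Deficit = 19 − 11 = 8 ≥ 0, confirming Bessel's inequality. (The deficit equals ||v − Σ <v,e_j> e_j||^2, the squared distance from v to span{e_j}.)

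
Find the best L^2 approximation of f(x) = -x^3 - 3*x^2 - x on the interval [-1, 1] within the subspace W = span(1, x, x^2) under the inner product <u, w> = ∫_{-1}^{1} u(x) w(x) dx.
g(x) = -3*x^2 - 8*x/5

The best approximation g ∈ W is the orthogonal projection of f onto W. Writing g = a_0 + a_1 x + a_2 x^2, the coefficients solve the normal equations G · a = b where
  G_{ij} = <φ_i, φ_j> and b_i = <f, φ_i>, with φ_0 = 1, φ_1 = x, φ_2 = x^2.
G =
  [2, 0, 2/3]
  [0, 2/3, 0]
  [2/3, 0, 2/5],
b = (-2, -16/15, -6/5).
Solving gives a_0 = 0, a_1 = -8/5, a_2 = -3, so
  g(x) = -3*x^2 - 8*x/5.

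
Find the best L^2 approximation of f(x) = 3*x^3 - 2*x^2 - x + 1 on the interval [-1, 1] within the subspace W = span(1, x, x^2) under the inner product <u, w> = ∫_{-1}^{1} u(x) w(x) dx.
g(x) = -2*x^2 + 4*x/5 + 1

The best approximation g ∈ W is the orthogonal projection of f onto W. Writing g = a_0 + a_1 x + a_2 x^2, the coefficients solve the normal equations G · a = b where
  G_{ij} = <φ_i, φ_j> and b_i = <f, φ_i>, with φ_0 = 1, φ_1 = x, φ_2 = x^2.
G =
  [2, 0, 2/3]
  [0, 2/3, 0]
  [2/3, 0, 2/5],
b = (2/3, 8/15, -2/15).
Solving gives a_0 = 1, a_1 = 4/5, a_2 = -2, so
  g(x) = -2*x^2 + 4*x/5 + 1.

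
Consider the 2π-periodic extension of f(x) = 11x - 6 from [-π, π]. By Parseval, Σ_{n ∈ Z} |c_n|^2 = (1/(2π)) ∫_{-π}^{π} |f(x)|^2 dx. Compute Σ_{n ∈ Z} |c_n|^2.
Σ |c_n|^2 = 121π^2/3 + 36

Expand and integrate term by term over [-π, π]:
  ∫ (11x)^2 dx = 121·(2π^3/3); ∫ 2·11·(-6)·x dx = 0 (odd integrand); ∫ (-6)^2 dx = 36·2π.
So (1/(2π)) ∫_{-π}^{π} (11x - 6)^2 dx = 121π^2/3 + 36 = 121π^2/3 + 36.
Parseval ⇒ Σ |c_n|^2 = 121π^2/3 + 36.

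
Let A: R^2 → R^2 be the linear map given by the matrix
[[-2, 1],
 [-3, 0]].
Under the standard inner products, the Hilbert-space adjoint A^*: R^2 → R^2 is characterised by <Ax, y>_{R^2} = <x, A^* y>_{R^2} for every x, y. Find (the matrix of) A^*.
A^* = A^T =
[[-2, -3],
 [1, 0]]

For real matrices with standard dot products, the defining identity <Ax, y> = <x, A^* y> gives (Ax)^T y = x^T (A^*) y, i.e. x^T A^T y = x^T (A^*) y. Since this holds for all x, y, we must have A^* = A^T. Therefore
A^* =
[[-2, -3],
 [1, 0]].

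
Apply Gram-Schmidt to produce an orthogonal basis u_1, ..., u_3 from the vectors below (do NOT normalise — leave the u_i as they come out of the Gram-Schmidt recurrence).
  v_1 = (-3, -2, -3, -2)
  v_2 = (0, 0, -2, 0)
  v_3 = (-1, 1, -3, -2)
Orthogonal basis:
  u_1 = (-3, -2, -3, -2)
  u_2 = (9/13, 6/13, -17/13, 6/13)
  u_3 = (-2/17, 27/17, 0, -24/17)

Apply the Gram-Schmidt recurrence
  u_1 = v_1
  u_i = v_i − Σ_{j<i} ((v_i · u_j) / (u_j · u_j)) · u_j.

Step by step this gives:
  u_1 = (-3, -2, -3, -2)
  u_2 = (9/13, 6/13, -17/13, 6/13)
  u_3 = (-2/17, 27/17, 0, -24/17)

Orthogonality check:
  u_2 · u_1 = 0 (should be 0)
  u_3 · u_1 = 0 (should be 0)
  u_3 · u_2 = 0 (should be 0)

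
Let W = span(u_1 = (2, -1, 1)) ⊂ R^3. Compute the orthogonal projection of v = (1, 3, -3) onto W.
proj_W(v) = (-4/3, 2/3, -2/3)

Set up U = [u_1 | ... | u_1] ∈ R^(3×1). The projector onto W = col(U) is P = U (U^T U)^(-1) U^T.
Compute U^T U =
  [6],
and U^T v = (-4).
Solve U^T U · c = U^T v for the coefficients: c = (-2/3). The projection is proj_W(v) = U c.
Check: (v - proj_W(v)) · u_1 = 0  (should be 0).
Result: proj_W(v) = (-4/3, 2/3, -2/3).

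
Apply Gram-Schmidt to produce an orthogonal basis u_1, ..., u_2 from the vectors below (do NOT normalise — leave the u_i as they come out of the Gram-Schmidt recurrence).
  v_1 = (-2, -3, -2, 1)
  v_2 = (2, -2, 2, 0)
Orthogonal basis:
  u_1 = (-2, -3, -2, 1)
  u_2 = (16/9, -7/3, 16/9, 1/9)

Apply the Gram-Schmidt recurrence
  u_1 = v_1
  u_i = v_i − Σ_{j<i} ((v_i · u_j) / (u_j · u_j)) · u_j.

Step by step this gives:
  u_1 = (-2, -3, -2, 1)
  u_2 = (16/9, -7/3, 16/9, 1/9)

Orthogonality check:
  u_2 · u_1 = 0 (should be 0)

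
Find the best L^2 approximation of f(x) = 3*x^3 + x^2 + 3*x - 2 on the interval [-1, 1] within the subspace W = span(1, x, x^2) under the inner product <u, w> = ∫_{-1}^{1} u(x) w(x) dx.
g(x) = x^2 + 24*x/5 - 2

The best approximation g ∈ W is the orthogonal projection of f onto W. Writing g = a_0 + a_1 x + a_2 x^2, the coefficients solve the normal equations G · a = b where
  G_{ij} = <φ_i, φ_j> and b_i = <f, φ_i>, with φ_0 = 1, φ_1 = x, φ_2 = x^2.
G =
  [2, 0, 2/3]
  [0, 2/3, 0]
  [2/3, 0, 2/5],
b = (-10/3, 16/5, -14/15).
Solving gives a_0 = -2, a_1 = 24/5, a_2 = 1, so
  g(x) = x^2 + 24*x/5 - 2.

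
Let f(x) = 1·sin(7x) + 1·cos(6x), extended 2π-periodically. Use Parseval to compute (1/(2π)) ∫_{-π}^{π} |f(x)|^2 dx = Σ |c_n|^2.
Σ |c_n|^2 = 1

Expand |f|^2 and use orthogonality of {sin(nx), cos(mx)} on [-π, π]:
  ∫_{-π}^{π} sin(nx)^2 dx = π, ∫ cos(mx)^2 dx = π, and cross terms integrate to 0.
So ∫_{-π}^{π} f(x)^2 dx = 1^2 · π + 1^2 · π = (1 + 1)π.
Divide by 2π: (1 + 1)/2 = 1.
By Parseval, this equals Σ |c_n|^2.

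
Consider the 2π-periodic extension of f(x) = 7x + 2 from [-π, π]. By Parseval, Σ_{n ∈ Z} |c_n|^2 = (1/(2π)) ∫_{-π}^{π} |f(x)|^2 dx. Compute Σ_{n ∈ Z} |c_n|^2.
Σ |c_n|^2 = 49π^2/3 + 4

Expand and integrate term by term over [-π, π]:
  ∫ (7x)^2 dx = 49·(2π^3/3); ∫ 2·7·(2)·x dx = 0 (odd integrand); ∫ 2^2 dx = 4·2π.
So (1/(2π)) ∫_{-π}^{π} (7x + 2)^2 dx = 49π^2/3 + 4 = 49π^2/3 + 4.
Parseval ⇒ Σ |c_n|^2 = 49π^2/3 + 4.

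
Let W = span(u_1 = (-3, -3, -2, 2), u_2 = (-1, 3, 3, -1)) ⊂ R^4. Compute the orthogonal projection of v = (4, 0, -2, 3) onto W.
proj_W(v) = (86/27, -4/3, -109/54, -13/54)

Set up U = [u_1 | ... | u_2] ∈ R^(4×2). The projector onto W = col(U) is P = U (U^T U)^(-1) U^T.
Compute U^T U =
  [26, -14]
  [-14, 20],
and U^T v = (-2, -13).
Solve U^T U · c = U^T v for the coefficients: c = (-37/54, -61/54). The projection is proj_W(v) = U c.
Check: (v - proj_W(v)) · u_1 = 0  (should be 0).
Check: (v - proj_W(v)) · u_2 = 0  (should be 0).
Result: proj_W(v) = (86/27, -4/3, -109/54, -13/54).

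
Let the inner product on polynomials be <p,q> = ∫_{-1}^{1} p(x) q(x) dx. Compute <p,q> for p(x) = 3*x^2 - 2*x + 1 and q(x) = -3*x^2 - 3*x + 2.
<p,q> = 32/5

Expand the product: p(x)·q(x) = -9*x^4 - 3*x^3 + 9*x^2 - 7*x + 2.
∫_{-1}^{1} of each monomial x^k gives [2/(k+1) if k even, 0 if k odd]. Integrating term-by-term (or equivalently evaluating the antiderivative F(x) = -9*x^5/5 - 3*x^4/4 + 3*x^3 - 7*x^2/2 + 2*x at the endpoints):
  F(1) − F(−1) = -21/20 − (-149/20) = 32/5.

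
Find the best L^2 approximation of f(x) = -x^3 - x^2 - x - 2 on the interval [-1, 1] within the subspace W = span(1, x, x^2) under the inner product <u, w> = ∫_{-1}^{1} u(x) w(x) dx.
g(x) = -x^2 - 8*x/5 - 2

The best approximation g ∈ W is the orthogonal projection of f onto W. Writing g = a_0 + a_1 x + a_2 x^2, the coefficients solve the normal equations G · a = b where
  G_{ij} = <φ_i, φ_j> and b_i = <f, φ_i>, with φ_0 = 1, φ_1 = x, φ_2 = x^2.
G =
  [2, 0, 2/3]
  [0, 2/3, 0]
  [2/3, 0, 2/5],
b = (-14/3, -16/15, -26/15).
Solving gives a_0 = -2, a_1 = -8/5, a_2 = -1, so
  g(x) = -x^2 - 8*x/5 - 2.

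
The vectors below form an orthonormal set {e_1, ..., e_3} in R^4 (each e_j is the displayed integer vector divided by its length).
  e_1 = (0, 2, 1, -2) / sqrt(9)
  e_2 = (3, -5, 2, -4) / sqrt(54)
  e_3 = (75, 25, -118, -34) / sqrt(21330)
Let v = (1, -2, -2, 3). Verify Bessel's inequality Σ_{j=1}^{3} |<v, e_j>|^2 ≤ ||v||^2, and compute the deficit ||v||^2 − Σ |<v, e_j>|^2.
Σ |<v, e_j>|^2 = 6854/395; ||v||^2 = 18; deficit = 256/395

Write each e_j = u_j / sqrt(<u_j, u_j>) where u_j is the displayed integer vector. Then <v, e_j> = <v, u_j> / sqrt(<u_j, u_j>), so |<v, e_j>|^2 = <v, u_j>^2 / <u_j, u_j>.
Coefficients: <v, e_1> = -12/sqrt(9), <v, e_2> = -3/sqrt(54), <v, e_3> = 159/sqrt(21330).
Square and sum: Σ |<v, e_j>|^2 = 6854/395.
Compute ||v||^2 = v·v = 18.
Deficit = 18 − 6854/395 = 256/395 ≥ 0, confirming Bessel's inequality. (The deficit equals ||v − Σ <v,e_j> e_j||^2, the squared distance from v to span{e_j}.)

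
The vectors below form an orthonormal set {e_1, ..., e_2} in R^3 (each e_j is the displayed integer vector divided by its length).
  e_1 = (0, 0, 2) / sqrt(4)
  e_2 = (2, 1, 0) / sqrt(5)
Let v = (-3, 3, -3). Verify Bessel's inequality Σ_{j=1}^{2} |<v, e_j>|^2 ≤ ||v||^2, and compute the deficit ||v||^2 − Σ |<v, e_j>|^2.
Σ |<v, e_j>|^2 = 54/5; ||v||^2 = 27; deficit = 81/5

Write each e_j = u_j / sqrt(<u_j, u_j>) where u_j is the displayed integer vector. Then <v, e_j> = <v, u_j> / sqrt(<u_j, u_j>), so |<v, e_j>|^2 = <v, u_j>^2 / <u_j, u_j>.
Coefficients: <v, e_1> = -6/sqrt(4), <v, e_2> = -3/sqrt(5).
Square and sum: Σ |<v, e_j>|^2 = 54/5.
Compute ||v||^2 = v·v = 27.
Deficit = 27 − 54/5 = 81/5 ≥ 0, confirming Bessel's inequality. (The deficit equals ||v − Σ <v,e_j> e_j||^2, the squared distance from v to span{e_j}.)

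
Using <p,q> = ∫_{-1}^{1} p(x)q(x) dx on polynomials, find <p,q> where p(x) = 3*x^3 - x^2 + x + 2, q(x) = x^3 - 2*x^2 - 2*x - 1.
<p,q> = -806/105

Expand the product: p(x)·q(x) = 3*x^6 - 7*x^5 - 3*x^4 - x^3 - 5*x^2 - 5*x - 2.
∫_{-1}^{1} of each monomial x^k gives [2/(k+1) if k even, 0 if k odd]. Integrating term-by-term (or equivalently evaluating the antiderivative F(x) = 3*x^7/7 - 7*x^6/6 - 3*x^5/5 - x^4/4 - 5*x^3/3 - 5*x^2/2 - 2*x at the endpoints):
  F(1) − F(−1) = -3257/420 − (-11/140) = -806/105.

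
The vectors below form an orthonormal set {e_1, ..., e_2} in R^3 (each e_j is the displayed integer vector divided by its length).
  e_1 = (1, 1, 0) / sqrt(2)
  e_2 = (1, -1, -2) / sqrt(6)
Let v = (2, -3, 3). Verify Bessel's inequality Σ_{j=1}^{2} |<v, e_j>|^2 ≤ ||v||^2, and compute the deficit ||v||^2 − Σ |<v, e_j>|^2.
Σ |<v, e_j>|^2 = 2/3; ||v||^2 = 22; deficit = 64/3

Write each e_j = u_j / sqrt(<u_j, u_j>) where u_j is the displayed integer vector. Then <v, e_j> = <v, u_j> / sqrt(<u_j, u_j>), so |<v, e_j>|^2 = <v, u_j>^2 / <u_j, u_j>.
Coefficients: <v, e_1> = -1/sqrt(2), <v, e_2> = -1/sqrt(6).
Square and sum: Σ |<v, e_j>|^2 = 2/3.
Compute ||v||^2 = v·v = 22.
Deficit = 22 − 2/3 = 64/3 ≥ 0, confirming Bessel's inequality. (The deficit equals ||v − Σ <v,e_j> e_j||^2, the squared distance from v to span{e_j}.)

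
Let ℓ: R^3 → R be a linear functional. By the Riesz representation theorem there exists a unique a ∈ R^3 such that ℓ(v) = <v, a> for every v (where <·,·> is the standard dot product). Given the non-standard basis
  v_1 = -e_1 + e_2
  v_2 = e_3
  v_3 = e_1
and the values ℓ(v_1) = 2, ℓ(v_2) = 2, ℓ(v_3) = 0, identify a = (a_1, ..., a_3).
a = (0, 2, 2)

Write a = (a_1, ..., a_3) in the standard basis. For each basis vector v_i, ℓ(v_i) = <v_i, a> is a linear equation in the a_j's. Collect the n equations into a matrix system V a = ℓ, where row i of V is v_i (expressed in the standard basis). Since V is invertible (lower-triangular with 1s on the diagonal, up to permutation), solve by back-substitution:
  V =
[[-1, 1, 0],
 [0, 0, 1],
 [1, 0, 0]]
  V a = (2, 2, 0)
Solving gives a = (0, 2, 2).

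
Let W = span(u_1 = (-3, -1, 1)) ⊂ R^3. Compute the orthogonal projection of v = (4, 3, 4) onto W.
proj_W(v) = (3, 1, -1)

Set up U = [u_1 | ... | u_1] ∈ R^(3×1). The projector onto W = col(U) is P = U (U^T U)^(-1) U^T.
Compute U^T U =
  [11],
and U^T v = (-11).
Solve U^T U · c = U^T v for the coefficients: c = (-1). The projection is proj_W(v) = U c.
Check: (v - proj_W(v)) · u_1 = 0  (should be 0).
Result: proj_W(v) = (3, 1, -1).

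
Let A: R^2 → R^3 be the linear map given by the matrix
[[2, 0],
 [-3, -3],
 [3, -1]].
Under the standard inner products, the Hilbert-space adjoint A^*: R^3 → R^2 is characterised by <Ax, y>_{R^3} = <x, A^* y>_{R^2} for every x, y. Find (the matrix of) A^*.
A^* = A^T =
[[2, -3, 3],
 [0, -3, -1]]

For real matrices with standard dot products, the defining identity <Ax, y> = <x, A^* y> gives (Ax)^T y = x^T (A^*) y, i.e. x^T A^T y = x^T (A^*) y. Since this holds for all x, y, we must have A^* = A^T. Therefore
A^* =
[[2, -3, 3],
 [0, -3, -1]].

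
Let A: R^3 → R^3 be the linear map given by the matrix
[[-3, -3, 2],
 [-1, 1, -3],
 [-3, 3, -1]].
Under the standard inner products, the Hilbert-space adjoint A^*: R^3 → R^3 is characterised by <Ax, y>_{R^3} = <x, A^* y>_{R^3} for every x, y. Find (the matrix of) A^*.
A^* = A^T =
[[-3, -1, -3],
 [-3, 1, 3],
 [2, -3, -1]]

For real matrices with standard dot products, the defining identity <Ax, y> = <x, A^* y> gives (Ax)^T y = x^T (A^*) y, i.e. x^T A^T y = x^T (A^*) y. Since this holds for all x, y, we must have A^* = A^T. Therefore
A^* =
[[-3, -1, -3],
 [-3, 1, 3],
 [2, -3, -1]].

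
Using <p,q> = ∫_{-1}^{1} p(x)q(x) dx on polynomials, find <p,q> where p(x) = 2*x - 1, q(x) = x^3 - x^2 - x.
<p,q> = 2/15

Expand the product: p(x)·q(x) = 2*x^4 - 3*x^3 - x^2 + x.
∫_{-1}^{1} of each monomial x^k gives [2/(k+1) if k even, 0 if k odd]. Integrating term-by-term (or equivalently evaluating the antiderivative F(x) = 2*x^5/5 - 3*x^4/4 - x^3/3 + x^2/2 at the endpoints):
  F(1) − F(−1) = -11/60 − (-19/60) = 2/15.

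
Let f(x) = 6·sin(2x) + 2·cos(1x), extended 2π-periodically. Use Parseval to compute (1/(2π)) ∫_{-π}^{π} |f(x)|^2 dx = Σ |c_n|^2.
Σ |c_n|^2 = 20

Expand |f|^2 and use orthogonality of {sin(nx), cos(mx)} on [-π, π]:
  ∫_{-π}^{π} sin(nx)^2 dx = π, ∫ cos(mx)^2 dx = π, and cross terms integrate to 0.
So ∫_{-π}^{π} f(x)^2 dx = 6^2 · π + 2^2 · π = (36 + 4)π.
Divide by 2π: (36 + 4)/2 = 20.
By Parseval, this equals Σ |c_n|^2.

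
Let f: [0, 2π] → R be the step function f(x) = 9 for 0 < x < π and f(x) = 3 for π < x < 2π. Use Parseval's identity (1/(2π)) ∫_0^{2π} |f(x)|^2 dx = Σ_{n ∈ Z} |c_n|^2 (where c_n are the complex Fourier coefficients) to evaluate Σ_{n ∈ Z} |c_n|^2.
Σ |c_n|^2 = 45

Parseval equates the L^2 energy of f (normalised by 1/(2π)) with the ℓ^2 sum of its Fourier coefficients: (1/(2π)) ∫_0^{2π} |f|^2 = Σ |c_n|^2.
Compute the left side: (1/(2π)) [∫_0^π 9^2 dx + ∫_π^{2π} 3^2 dx] = (1/(2π)) · (81π + 9π) = (81 + 9)/2 = 45.
So Σ_{n ∈ Z} |c_n|^2 = 45.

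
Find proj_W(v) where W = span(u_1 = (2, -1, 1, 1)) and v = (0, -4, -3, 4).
proj_W(v) = (10/7, -5/7, 5/7, 5/7)

Set up U = [u_1 | ... | u_1] ∈ R^(4×1). The projector onto W = col(U) is P = U (U^T U)^(-1) U^T.
Compute U^T U =
  [7],
and U^T v = (5).
Solve U^T U · c = U^T v for the coefficients: c = (5/7). The projection is proj_W(v) = U c.
Check: (v - proj_W(v)) · u_1 = 0  (should be 0).
Result: proj_W(v) = (10/7, -5/7, 5/7, 5/7).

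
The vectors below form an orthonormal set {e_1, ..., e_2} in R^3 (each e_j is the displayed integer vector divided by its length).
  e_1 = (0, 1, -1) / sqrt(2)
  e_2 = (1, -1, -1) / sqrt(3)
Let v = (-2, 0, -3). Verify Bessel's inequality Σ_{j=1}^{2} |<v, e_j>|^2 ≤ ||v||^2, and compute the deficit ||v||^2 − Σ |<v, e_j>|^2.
Σ |<v, e_j>|^2 = 29/6; ||v||^2 = 13; deficit = 49/6

Write each e_j = u_j / sqrt(<u_j, u_j>) where u_j is the displayed integer vector. Then <v, e_j> = <v, u_j> / sqrt(<u_j, u_j>), so |<v, e_j>|^2 = <v, u_j>^2 / <u_j, u_j>.
Coefficients: <v, e_1> = 3/sqrt(2), <v, e_2> = 1/sqrt(3).
Square and sum: Σ |<v, e_j>|^2 = 29/6.
Compute ||v||^2 = v·v = 13.
Deficit = 13 − 29/6 = 49/6 ≥ 0, confirming Bessel's inequality. (The deficit equals ||v − Σ <v,e_j> e_j||^2, the squared distance from v to span{e_j}.)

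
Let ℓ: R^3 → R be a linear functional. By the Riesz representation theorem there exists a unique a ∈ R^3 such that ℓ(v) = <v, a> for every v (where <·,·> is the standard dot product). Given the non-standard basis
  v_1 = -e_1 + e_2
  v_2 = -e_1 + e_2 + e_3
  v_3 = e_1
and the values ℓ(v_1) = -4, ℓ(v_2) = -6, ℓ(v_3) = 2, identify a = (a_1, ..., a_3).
a = (2, -2, -2)

Write a = (a_1, ..., a_3) in the standard basis. For each basis vector v_i, ℓ(v_i) = <v_i, a> is a linear equation in the a_j's. Collect the n equations into a matrix system V a = ℓ, where row i of V is v_i (expressed in the standard basis). Since V is invertible (lower-triangular with 1s on the diagonal, up to permutation), solve by back-substitution:
  V =
[[-1, 1, 0],
 [-1, 1, 1],
 [1, 0, 0]]
  V a = (-4, -6, 2)
Solving gives a = (2, -2, -2).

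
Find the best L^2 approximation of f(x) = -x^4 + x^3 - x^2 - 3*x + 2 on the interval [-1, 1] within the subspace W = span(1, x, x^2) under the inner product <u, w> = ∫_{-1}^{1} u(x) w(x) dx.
g(x) = -13*x^2/7 - 12*x/5 + 73/35

The best approximation g ∈ W is the orthogonal projection of f onto W. Writing g = a_0 + a_1 x + a_2 x^2, the coefficients solve the normal equations G · a = b where
  G_{ij} = <φ_i, φ_j> and b_i = <f, φ_i>, with φ_0 = 1, φ_1 = x, φ_2 = x^2.
G =
  [2, 0, 2/3]
  [0, 2/3, 0]
  [2/3, 0, 2/5],
b = (44/15, -8/5, 68/105).
Solving gives a_0 = 73/35, a_1 = -12/5, a_2 = -13/7, so
  g(x) = -13*x^2/7 - 12*x/5 + 73/35.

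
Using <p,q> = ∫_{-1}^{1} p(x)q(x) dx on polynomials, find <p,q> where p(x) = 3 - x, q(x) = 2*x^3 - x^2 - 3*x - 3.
<p,q> = -94/5

Expand the product: p(x)·q(x) = -2*x^4 + 7*x^3 - 6*x - 9.
∫_{-1}^{1} of each monomial x^k gives [2/(k+1) if k even, 0 if k odd]. Integrating term-by-term (or equivalently evaluating the antiderivative F(x) = -2*x^5/5 + 7*x^4/4 - 3*x^2 - 9*x at the endpoints):
  F(1) − F(−1) = -213/20 − (163/20) = -94/5.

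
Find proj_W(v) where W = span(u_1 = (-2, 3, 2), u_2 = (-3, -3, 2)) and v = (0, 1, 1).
proj_W(v) = (-156/373, 399/373, 178/373)

Set up U = [u_1 | ... | u_2] ∈ R^(3×2). The projector onto W = col(U) is P = U (U^T U)^(-1) U^T.
Compute U^T U =
  [17, 1]
  [1, 22],
and U^T v = (5, -1).
Solve U^T U · c = U^T v for the coefficients: c = (111/373, -22/373). The projection is proj_W(v) = U c.
Check: (v - proj_W(v)) · u_1 = 0  (should be 0).
Check: (v - proj_W(v)) · u_2 = 0  (should be 0).
Result: proj_W(v) = (-156/373, 399/373, 178/373).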